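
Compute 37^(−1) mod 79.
Apply the extended Euclidean algorithm to (79, 37), tracking rows (r, s, t) with s·79 + t·37 = r. Each division r_prev = q·r_cur + r_new produces the new row as (previous row) − q·(current row):
  row A: (79, 1, 0)   [1·79 + 0·37 = 79]
  row B: (37, 0, 1)   [0·79 + 1·37 = 37]
  79 = 2·37 + 5   → row C = row A − 2·row B = (5, 1, −2)   [check: 1·79 − 2·37 = 5]
  37 = 7·5 + 2   → row D = row B − 7·row C = (2, −7, 15)   [check: −7·79 + 15·37 = 2]
  5 = 2·2 + 1   → row E = row C − 2·row D = (1, 15, −32)   [check: 15·79 − 32·37 = 1]
  2 = 2·1 + 0   → remainder 0, stop. gcd = 1 (last nonzero row E).
The gcd is 1, so 37 is invertible mod 79. The last nonzero row gives 15·79 − 32·37 = 1, so t = −32. So 37^(−1) ≡ −32 ≡ 47 (mod 79). Verify: 37 · 47 = 1739 ≡ 1 (mod 79). ✓

Final answer: 37^(−1) ≡ 47 (mod 79)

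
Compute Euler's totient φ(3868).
φ is multiplicative, with φ(p^e) = p^e − p^(e−1). Factorise 3868 = 2^2 · 967. Then
  φ(3868) = (2^2 − 2^1) · (967 − 1) = 2 · 966 = 1932.

Final answer: φ(3868) = 1932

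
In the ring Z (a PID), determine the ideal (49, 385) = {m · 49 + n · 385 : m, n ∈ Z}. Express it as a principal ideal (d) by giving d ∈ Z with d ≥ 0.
In the PID Z, (a, b) is generated by gcd(a, b). Compute gcd(385, 49) with the extended Euclidean algorithm, tracking rows (r, s, t) with s·385 + t·49 = r:
  row A: (385, 1, 0)   [1·385 + 0·49 = 385]
  row B: (49, 0, 1)   [0·385 + 1·49 = 49]
  385 = 7·49 + 42   → row C = row A − 7·row B = (42, 1, −7)   [check: 1·385 − 7·49 = 42]
  49 = 1·42 + 7   → row D = row B − 1·row C = (7, −1, 8)   [check: −1·385 + 8·49 = 7]
  42 = 6·7 + 0   → remainder 0, stop. gcd = 7 (last nonzero row D).
So gcd(49, 385) = 7, with Bézout identity −1·385 + 8·49 = 7. Containment (⊇): the Bézout identity exhibits 7 as an element of (49, 385), giving (7) ⊆ (49, 385). Containment (⊆): since 7 | 49 and 7 | 385 (49 = 7·7, 385 = 7·55), every Z-linear combination of 49 and 385 is divisible by 7, so (49, 385) ⊆ (7). Therefore (49, 385) = (7), d = 7.

Final answer: (49, 385) = (7); d = 7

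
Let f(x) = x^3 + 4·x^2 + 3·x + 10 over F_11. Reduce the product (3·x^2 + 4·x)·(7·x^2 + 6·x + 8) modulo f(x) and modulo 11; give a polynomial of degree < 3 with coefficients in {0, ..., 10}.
a · b ≡ 5·x^2 + 2·x + 6 (mod f(x))

Multiply as integer polynomials: a · b = 21·x^4 + 46·x^3 + 48·x^2 + 32·x. Reducing coefficients mod 11: a · b ≡ 10·x^4 + 2·x^3 + 4·x^2 + 10·x. Now divide by f(x) = x^3 + 4·x^2 + 3·x + 10 in F_11[x], eliminating the leading term at each step:
  leading term 10·x^4: subtract (10·x)·f(x) = 10·x^4 + 7·x^3 + 8·x^2 + x, leaving 6·x^3 + 7·x^2 + 9·x (coefficients mod 11)
  leading term 6·x^3: subtract (6)·f(x) = 6·x^3 + 2·x^2 + 7·x + 5, leaving 5·x^2 + 2·x + 6 (coefficients mod 11)
The degree is now < 3, so this is the remainder. Hence a · b ≡ 5·x^2 + 2·x + 6 in F_11[x]/(f).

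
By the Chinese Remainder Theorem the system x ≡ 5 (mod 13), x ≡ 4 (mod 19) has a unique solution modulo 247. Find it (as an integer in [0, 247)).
The moduli 13, 19 are pairwise coprime, so by the CRT there is a unique solution mod 13·19 = 247.
Solve by successive substitution. Start with x ≡ 5 (mod 13).
  Combine with x ≡ 4 (mod 19): write x = 5 + 13·t and require 5 + 13·t ≡ 4 (mod 19), i.e. 13·t ≡ 4 − 5 ≡ 18 (mod 19). Since 13^(−1) ≡ 3 (mod 19), t ≡ 3·18 ≡ 16 (mod 19). So x ≡ 5 + 13·16 = 213 (mod 247).
Unique solution in [0, 247): x = 213.

Final answer: x ≡ 213 (mod 247); the representative in [0, 247) is 213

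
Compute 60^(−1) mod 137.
Apply the extended Euclidean algorithm to (137, 60), tracking rows (r, s, t) with s·137 + t·60 = r. Each division r_prev = q·r_cur + r_new produces the new row as (previous row) − q·(current row):
  row A: (137, 1, 0)   [1·137 + 0·60 = 137]
  row B: (60, 0, 1)   [0·137 + 1·60 = 60]
  137 = 2·60 + 17   → row C = row A − 2·row B = (17, 1, −2)   [check: 1·137 − 2·60 = 17]
  60 = 3·17 + 9   → row D = row B − 3·row C = (9, −3, 7)   [check: −3·137 + 7·60 = 9]
  17 = 1·9 + 8   → row E = row C − 1·row D = (8, 4, −9)   [check: 4·137 − 9·60 = 8]
  9 = 1·8 + 1   → row F = row D − 1·row E = (1, −7, 16)   [check: −7·137 + 16·60 = 1]
  8 = 8·1 + 0   → remainder 0, stop. gcd = 1 (last nonzero row F).
The gcd is 1, so 60 is invertible mod 137. The last nonzero row gives −7·137 + 16·60 = 1, so t = 16. So 60^(−1) ≡ 16 (mod 137). Verify: 60 · 16 = 960 ≡ 1 (mod 137). ✓

Final answer: 60^(−1) ≡ 16 (mod 137)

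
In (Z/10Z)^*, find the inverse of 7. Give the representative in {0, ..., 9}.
7^(−1) ≡ 3 (mod 10)

Apply the extended Euclidean algorithm to (10, 7), tracking rows (r, s, t) with s·10 + t·7 = r. Each division r_prev = q·r_cur + r_new produces the new row as (previous row) − q·(current row):
  row A: (10, 1, 0)   [1·10 + 0·7 = 10]
  row B: (7, 0, 1)   [0·10 + 1·7 = 7]
  10 = 1·7 + 3   → row C = row A − 1·row B = (3, 1, −1)   [check: 1·10 − 1·7 = 3]
  7 = 2·3 + 1   → row D = row B − 2·row C = (1, −2, 3)   [check: −2·10 + 3·7 = 1]
  3 = 3·1 + 0   → remainder 0, stop. gcd = 1 (last nonzero row D).
The gcd is 1, so 7 is invertible mod 10. The last nonzero row gives −2·10 + 3·7 = 1, so t = 3. So 7^(−1) ≡ 3 (mod 10). Verify: 7 · 3 = 21 ≡ 1 (mod 10). ✓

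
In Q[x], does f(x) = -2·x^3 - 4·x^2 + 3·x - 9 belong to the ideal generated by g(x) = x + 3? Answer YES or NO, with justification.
In Q[x] the ideal (g) consists of all multiples of g, so f ∈ (g) iff g | f, i.e. iff the remainder of f on division by g is 0. Divide f by g (g is monic, so eliminate the leading term of the running remainder at each step):
  leading term -2·x^3: subtract (-2·x^2)·g(x) = -2·x^3 - 6·x^2, leaving 2·x^2 + 3·x - 9
  leading term 2·x^2: subtract (2·x)·g(x) = 2·x^2 + 6·x, leaving -3·x - 9
  leading term -3·x: subtract (-3)·g(x) = -3·x - 9, leaving 0
The remainder is 0, so f(x) = g(x) · h(x) with h(x) = -2·x^2 + 2·x - 3. Hence g | f, i.e. f ∈ (g).

Final answer: YES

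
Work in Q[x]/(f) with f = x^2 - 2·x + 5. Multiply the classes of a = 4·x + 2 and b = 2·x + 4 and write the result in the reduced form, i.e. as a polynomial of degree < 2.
First multiply in Q[x] without reducing: a · b = 8·x^2 + 20·x + 8. Now divide by f(x) = x^2 - 2·x + 5, eliminating the leading term at each step:
  leading term 8·x^2: subtract (8)·f(x) = 8·x^2 - 16·x + 40, leaving 36·x - 32
The degree is now < 2, so this is the remainder. Hence a · b ≡ 36·x - 32 in Q[x]/(f).

Final answer: a · b ≡ 36·x - 32 (mod f(x))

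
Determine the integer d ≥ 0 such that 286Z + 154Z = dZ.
In the PID Z, (a, b) is generated by gcd(a, b). Compute gcd(286, 154) with the extended Euclidean algorithm, tracking rows (r, s, t) with s·286 + t·154 = r:
  row A: (286, 1, 0)   [1·286 + 0·154 = 286]
  row B: (154, 0, 1)   [0·286 + 1·154 = 154]
  286 = 1·154 + 132   → row C = row A − 1·row B = (132, 1, −1)   [check: 1·286 − 1·154 = 132]
  154 = 1·132 + 22   → row D = row B − 1·row C = (22, −1, 2)   [check: −1·286 + 2·154 = 22]
  132 = 6·22 + 0   → remainder 0, stop. gcd = 22 (last nonzero row D).
So gcd(286, 154) = 22, with Bézout identity −1·286 + 2·154 = 22. Containment (⊇): the Bézout identity exhibits 22 as an element of (286, 154), giving (22) ⊆ (286, 154). Containment (⊆): since 22 | 286 and 22 | 154 (286 = 22·13, 154 = 22·7), every Z-linear combination of 286 and 154 is divisible by 22, so (286, 154) ⊆ (22). Therefore (286, 154) = (22), d = 22.

Final answer: (286, 154) = (22); d = 22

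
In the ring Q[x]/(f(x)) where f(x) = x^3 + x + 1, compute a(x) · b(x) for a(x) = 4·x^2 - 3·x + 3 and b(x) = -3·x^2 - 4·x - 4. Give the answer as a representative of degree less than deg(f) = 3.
First multiply in Q[x] without reducing: a · b = -12·x^4 - 7·x^3 - 13·x^2 - 12. Now divide by f(x) = x^3 + x + 1, eliminating the leading term at each step:
  leading term -12·x^4: subtract (-12·x)·f(x) = -12·x^4 - 12·x^2 - 12·x, leaving -7·x^3 - x^2 + 12·x - 12
  leading term -7·x^3: subtract (-7)·f(x) = -7·x^3 - 7·x - 7, leaving -x^2 + 19·x - 5
The degree is now < 3, so this is the remainder. Hence a · b ≡ -x^2 + 19·x - 5 in Q[x]/(f).

Final answer: a · b ≡ -x^2 + 19·x - 5 (mod f(x))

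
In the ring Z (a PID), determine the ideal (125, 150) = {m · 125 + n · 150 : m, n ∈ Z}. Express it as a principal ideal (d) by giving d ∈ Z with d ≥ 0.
In the PID Z, (a, b) is generated by gcd(a, b). Compute gcd(150, 125) with the extended Euclidean algorithm, tracking rows (r, s, t) with s·150 + t·125 = r:
  row A: (150, 1, 0)   [1·150 + 0·125 = 150]
  row B: (125, 0, 1)   [0·150 + 1·125 = 125]
  150 = 1·125 + 25   → row C = row A − 1·row B = (25, 1, −1)   [check: 1·150 − 1·125 = 25]
  125 = 5·25 + 0   → remainder 0, stop. gcd = 25 (last nonzero row C).
So gcd(125, 150) = 25, with Bézout identity 1·150 − 1·125 = 25. Containment (⊇): the Bézout identity exhibits 25 as an element of (125, 150), giving (25) ⊆ (125, 150). Containment (⊆): since 25 | 125 and 25 | 150 (125 = 25·5, 150 = 25·6), every Z-linear combination of 125 and 150 is divisible by 25, so (125, 150) ⊆ (25). Therefore (125, 150) = (25), d = 25.

Final answer: (125, 150) = (25); d = 25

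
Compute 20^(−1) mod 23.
20^(−1) ≡ 15 (mod 23)

Apply the extended Euclidean algorithm to (23, 20), tracking rows (r, s, t) with s·23 + t·20 = r. Each division r_prev = q·r_cur + r_new produces the new row as (previous row) − q·(current row):
  row A: (23, 1, 0)   [1·23 + 0·20 = 23]
  row B: (20, 0, 1)   [0·23 + 1·20 = 20]
  23 = 1·20 + 3   → row C = row A − 1·row B = (3, 1, −1)   [check: 1·23 − 1·20 = 3]
  20 = 6·3 + 2   → row D = row B − 6·row C = (2, −6, 7)   [check: −6·23 + 7·20 = 2]
  3 = 1·2 + 1   → row E = row C − 1·row D = (1, 7, −8)   [check: 7·23 − 8·20 = 1]
  2 = 2·1 + 0   → remainder 0, stop. gcd = 1 (last nonzero row E).
The gcd is 1, so 20 is invertible mod 23. The last nonzero row gives 7·23 − 8·20 = 1, so t = −8. So 20^(−1) ≡ −8 ≡ 15 (mod 23). Verify: 20 · 15 = 300 ≡ 1 (mod 23). ✓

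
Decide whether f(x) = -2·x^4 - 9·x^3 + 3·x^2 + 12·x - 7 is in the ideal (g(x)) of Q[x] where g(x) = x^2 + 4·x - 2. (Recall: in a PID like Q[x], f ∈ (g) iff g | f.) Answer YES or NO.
In Q[x] the ideal (g) consists of all multiples of g, so f ∈ (g) iff g | f, i.e. iff the remainder of f on division by g is 0. Divide f by g (g is monic, so eliminate the leading term of the running remainder at each step):
  leading term -2·x^4: subtract (-2·x^2)·g(x) = -2·x^4 - 8·x^3 + 4·x^2, leaving -x^3 - x^2 + 12·x - 7
  leading term -x^3: subtract (-x)·g(x) = -x^3 - 4·x^2 + 2·x, leaving 3·x^2 + 10·x - 7
  leading term 3·x^2: subtract (3)·g(x) = 3·x^2 + 12·x - 6, leaving -2·x - 1
The remainder r(x) = -2·x - 1 ≠ 0 (and deg r < deg g), so g ∤ f, i.e. f ∉ (g).

Final answer: NO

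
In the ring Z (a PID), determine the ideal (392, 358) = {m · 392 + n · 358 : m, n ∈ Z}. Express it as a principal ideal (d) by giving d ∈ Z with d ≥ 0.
In the PID Z, (a, b) is generated by gcd(a, b). Compute gcd(392, 358) with the extended Euclidean algorithm, tracking rows (r, s, t) with s·392 + t·358 = r:
  row A: (392, 1, 0)   [1·392 + 0·358 = 392]
  row B: (358, 0, 1)   [0·392 + 1·358 = 358]
  392 = 1·358 + 34   → row C = row A − 1·row B = (34, 1, −1)   [check: 1·392 − 1·358 = 34]
  358 = 10·34 + 18   → row D = row B − 10·row C = (18, −10, 11)   [check: −10·392 + 11·358 = 18]
  34 = 1·18 + 16   → row E = row C − 1·row D = (16, 11, −12)   [check: 11·392 − 12·358 = 16]
  18 = 1·16 + 2   → row F = row D − 1·row E = (2, −21, 23)   [check: −21·392 + 23·358 = 2]
  16 = 8·2 + 0   → remainder 0, stop. gcd = 2 (last nonzero row F).
So gcd(392, 358) = 2, with Bézout identity −21·392 + 23·358 = 2. Containment (⊇): the Bézout identity exhibits 2 as an element of (392, 358), giving (2) ⊆ (392, 358). Containment (⊆): since 2 | 392 and 2 | 358 (392 = 2·196, 358 = 2·179), every Z-linear combination of 392 and 358 is divisible by 2, so (392, 358) ⊆ (2). Therefore (392, 358) = (2), d = 2.

Final answer: (392, 358) = (2); d = 2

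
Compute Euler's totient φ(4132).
φ is multiplicative, with φ(p^e) = p^e − p^(e−1). Factorise 4132 = 2^2 · 1033. Then
  φ(4132) = (2^2 − 2^1) · (1033 − 1) = 2 · 1032 = 2064.

Final answer: φ(4132) = 2064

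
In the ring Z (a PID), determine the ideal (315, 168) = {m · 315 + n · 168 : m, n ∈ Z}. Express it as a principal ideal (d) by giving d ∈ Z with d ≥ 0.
(315, 168) = (21); d = 21

In the PID Z, (a, b) is generated by gcd(a, b). Compute gcd(315, 168) with the extended Euclidean algorithm, tracking rows (r, s, t) with s·315 + t·168 = r:
  row A: (315, 1, 0)   [1·315 + 0·168 = 315]
  row B: (168, 0, 1)   [0·315 + 1·168 = 168]
  315 = 1·168 + 147   → row C = row A − 1·row B = (147, 1, −1)   [check: 1·315 − 1·168 = 147]
  168 = 1·147 + 21   → row D = row B − 1·row C = (21, −1, 2)   [check: −1·315 + 2·168 = 21]
  147 = 7·21 + 0   → remainder 0, stop. gcd = 21 (last nonzero row D).
So gcd(315, 168) = 21, with Bézout identity −1·315 + 2·168 = 21. Containment (⊇): the Bézout identity exhibits 21 as an element of (315, 168), giving (21) ⊆ (315, 168). Containment (⊆): since 21 | 315 and 21 | 168 (315 = 21·15, 168 = 21·8), every Z-linear combination of 315 and 168 is divisible by 21, so (315, 168) ⊆ (21). Therefore (315, 168) = (21), d = 21.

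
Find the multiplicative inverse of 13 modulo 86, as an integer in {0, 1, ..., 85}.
13^(−1) ≡ 53 (mod 86)

Apply the extended Euclidean algorithm to (86, 13), tracking rows (r, s, t) with s·86 + t·13 = r. Each division r_prev = q·r_cur + r_new produces the new row as (previous row) − q·(current row):
  row A: (86, 1, 0)   [1·86 + 0·13 = 86]
  row B: (13, 0, 1)   [0·86 + 1·13 = 13]
  86 = 6·13 + 8   → row C = row A − 6·row B = (8, 1, −6)   [check: 1·86 − 6·13 = 8]
  13 = 1·8 + 5   → row D = row B − 1·row C = (5, −1, 7)   [check: −1·86 + 7·13 = 5]
  8 = 1·5 + 3   → row E = row C − 1·row D = (3, 2, −13)   [check: 2·86 − 13·13 = 3]
  5 = 1·3 + 2   → row F = row D − 1·row E = (2, −3, 20)   [check: −3·86 + 20·13 = 2]
  3 = 1·2 + 1   → row G = row E − 1·row F = (1, 5, −33)   [check: 5·86 − 33·13 = 1]
  2 = 2·1 + 0   → remainder 0, stop. gcd = 1 (last nonzero row G).
The gcd is 1, so 13 is invertible mod 86. The last nonzero row gives 5·86 − 33·13 = 1, so t = −33. So 13^(−1) ≡ −33 ≡ 53 (mod 86). Verify: 13 · 53 = 689 ≡ 1 (mod 86). ✓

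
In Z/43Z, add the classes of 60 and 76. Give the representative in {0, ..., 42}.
Reduce the summands first: 60 ≡ 17, 76 ≡ 33 (mod 43), so 60 + 76 ≡ 17 + 33 (mod 43). 17 + 33 = 50; 50 = 1·43 + 7, so (60 + 76) mod 43 = 7.

Final answer: 7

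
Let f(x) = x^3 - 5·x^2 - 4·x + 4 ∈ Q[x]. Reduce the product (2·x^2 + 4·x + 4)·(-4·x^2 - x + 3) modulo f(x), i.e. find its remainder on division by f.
First multiply in Q[x] without reducing: a · b = -8·x^4 - 18·x^3 - 14·x^2 + 8·x + 12. Now divide by f(x) = x^3 - 5·x^2 - 4·x + 4, eliminating the leading term at each step:
  leading term -8·x^4: subtract (-8·x)·f(x) = -8·x^4 + 40·x^3 + 32·x^2 - 32·x, leaving -58·x^3 - 46·x^2 + 40·x + 12
  leading term -58·x^3: subtract (-58)·f(x) = -58·x^3 + 290·x^2 + 232·x - 232, leaving -336·x^2 - 192·x + 244
The degree is now < 3, so this is the remainder. Hence a · b ≡ -336·x^2 - 192·x + 244 in Q[x]/(f).

Final answer: a · b ≡ -336·x^2 - 192·x + 244 (mod f(x))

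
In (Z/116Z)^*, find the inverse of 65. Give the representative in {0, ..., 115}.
65^(−1) ≡ 25 (mod 116)

Apply the extended Euclidean algorithm to (116, 65), tracking rows (r, s, t) with s·116 + t·65 = r. Each division r_prev = q·r_cur + r_new produces the new row as (previous row) − q·(current row):
  row A: (116, 1, 0)   [1·116 + 0·65 = 116]
  row B: (65, 0, 1)   [0·116 + 1·65 = 65]
  116 = 1·65 + 51   → row C = row A − 1·row B = (51, 1, −1)   [check: 1·116 − 1·65 = 51]
  65 = 1·51 + 14   → row D = row B − 1·row C = (14, −1, 2)   [check: −1·116 + 2·65 = 14]
  51 = 3·14 + 9   → row E = row C − 3·row D = (9, 4, −7)   [check: 4·116 − 7·65 = 9]
  14 = 1·9 + 5   → row F = row D − 1·row E = (5, −5, 9)   [check: −5·116 + 9·65 = 5]
  9 = 1·5 + 4   → row G = row E − 1·row F = (4, 9, −16)   [check: 9·116 − 16·65 = 4]
  5 = 1·4 + 1   → row H = row F − 1·row G = (1, −14, 25)   [check: −14·116 + 25·65 = 1]
  4 = 4·1 + 0   → remainder 0, stop. gcd = 1 (last nonzero row H).
The gcd is 1, so 65 is invertible mod 116. The last nonzero row gives −14·116 + 25·65 = 1, so t = 25. So 65^(−1) ≡ 25 (mod 116). Verify: 65 · 25 = 1625 ≡ 1 (mod 116). ✓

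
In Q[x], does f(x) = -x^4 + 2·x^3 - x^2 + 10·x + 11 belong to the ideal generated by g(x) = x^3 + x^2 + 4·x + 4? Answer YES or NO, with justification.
NO

In Q[x] the ideal (g) consists of all multiples of g, so f ∈ (g) iff g | f, i.e. iff the remainder of f on division by g is 0. Divide f by g (g is monic, so eliminate the leading term of the running remainder at each step):
  leading term -x^4: subtract (-x)·g(x) = -x^4 - x^3 - 4·x^2 - 4·x, leaving 3·x^3 + 3·x^2 + 14·x + 11
  leading term 3·x^3: subtract (3)·g(x) = 3·x^3 + 3·x^2 + 12·x + 12, leaving 2·x - 1
The remainder r(x) = 2·x - 1 ≠ 0 (and deg r < deg g), so g ∤ f, i.e. f ∉ (g).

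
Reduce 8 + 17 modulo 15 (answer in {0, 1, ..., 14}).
10

Reduce the summands first: 17 ≡ 2 (mod 15), so 8 + 17 ≡ 8 + 2 (mod 15). 8 + 2 = 10; 10 = 0·15 + 10, so (8 + 17) mod 15 = 10.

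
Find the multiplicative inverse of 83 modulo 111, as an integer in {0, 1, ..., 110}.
Apply the extended Euclidean algorithm to (111, 83), tracking rows (r, s, t) with s·111 + t·83 = r. Each division r_prev = q·r_cur + r_new produces the new row as (previous row) − q·(current row):
  row A: (111, 1, 0)   [1·111 + 0·83 = 111]
  row B: (83, 0, 1)   [0·111 + 1·83 = 83]
  111 = 1·83 + 28   → row C = row A − 1·row B = (28, 1, −1)   [check: 1·111 − 1·83 = 28]
  83 = 2·28 + 27   → row D = row B − 2·row C = (27, −2, 3)   [check: −2·111 + 3·83 = 27]
  28 = 1·27 + 1   → row E = row C − 1·row D = (1, 3, −4)   [check: 3·111 − 4·83 = 1]
  27 = 27·1 + 0   → remainder 0, stop. gcd = 1 (last nonzero row E).
The gcd is 1, so 83 is invertible mod 111. The last nonzero row gives 3·111 − 4·83 = 1, so t = −4. So 83^(−1) ≡ −4 ≡ 107 (mod 111). Verify: 83 · 107 = 8881 ≡ 1 (mod 111). ✓

Final answer: 83^(−1) ≡ 107 (mod 111)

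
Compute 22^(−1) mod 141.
Apply the extended Euclidean algorithm to (141, 22), tracking rows (r, s, t) with s·141 + t·22 = r. Each division r_prev = q·r_cur + r_new produces the new row as (previous row) − q·(current row):
  row A: (141, 1, 0)   [1·141 + 0·22 = 141]
  row B: (22, 0, 1)   [0·141 + 1·22 = 22]
  141 = 6·22 + 9   → row C = row A − 6·row B = (9, 1, −6)   [check: 1·141 − 6·22 = 9]
  22 = 2·9 + 4   → row D = row B − 2·row C = (4, −2, 13)   [check: −2·141 + 13·22 = 4]
  9 = 2·4 + 1   → row E = row C − 2·row D = (1, 5, −32)   [check: 5·141 − 32·22 = 1]
  4 = 4·1 + 0   → remainder 0, stop. gcd = 1 (last nonzero row E).
The gcd is 1, so 22 is invertible mod 141. The last nonzero row gives 5·141 − 32·22 = 1, so t = −32. So 22^(−1) ≡ −32 ≡ 109 (mod 141). Verify: 22 · 109 = 2398 ≡ 1 (mod 141). ✓

Final answer: 22^(−1) ≡ 109 (mod 141)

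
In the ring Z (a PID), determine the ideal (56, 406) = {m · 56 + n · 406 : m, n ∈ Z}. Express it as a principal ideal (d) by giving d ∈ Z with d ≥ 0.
(56, 406) = (14); d = 14

In the PID Z, (a, b) is generated by gcd(a, b). Compute gcd(406, 56) with the extended Euclidean algorithm, tracking rows (r, s, t) with s·406 + t·56 = r:
  row A: (406, 1, 0)   [1·406 + 0·56 = 406]
  row B: (56, 0, 1)   [0·406 + 1·56 = 56]
  406 = 7·56 + 14   → row C = row A − 7·row B = (14, 1, −7)   [check: 1·406 − 7·56 = 14]
  56 = 4·14 + 0   → remainder 0, stop. gcd = 14 (last nonzero row C).
So gcd(56, 406) = 14, with Bézout identity 1·406 − 7·56 = 14. Containment (⊇): the Bézout identity exhibits 14 as an element of (56, 406), giving (14) ⊆ (56, 406). Containment (⊆): since 14 | 56 and 14 | 406 (56 = 14·4, 406 = 14·29), every Z-linear combination of 56 and 406 is divisible by 14, so (56, 406) ⊆ (14). Therefore (56, 406) = (14), d = 14.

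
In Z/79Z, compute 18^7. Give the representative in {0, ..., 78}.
Use repeated squaring. Binary(7) = 111. Walk through the bits of the exponent 7 left-to-right: at each bit after the leading one, square the running value, then multiply by 18 if the bit is 1 (always reducing mod 79):
  bit 1 = 1 (leading): start with 18.
  bit 2 = 1: square 18^2 = 324 ≡ 8; bit is 1, so multiply 8·18 = 144 ≡ 65 (mod 79).
  bit 3 = 1: square 65^2 = 4225 ≡ 38; bit is 1, so multiply 38·18 = 684 ≡ 52 (mod 79).
Final value: 18^7 ≡ 52 (mod 79).

Final answer: 52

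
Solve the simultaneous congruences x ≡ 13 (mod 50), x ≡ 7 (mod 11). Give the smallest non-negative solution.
x ≡ 513 (mod 550); the representative in [0, 550) is 513

The moduli 50, 11 are pairwise coprime, so by the CRT there is a unique solution mod 50·11 = 550.
Solve by successive substitution. Start with x ≡ 13 (mod 50).
  Combine with x ≡ 7 (mod 11): write x = 13 + 50·t and require 13 + 50·t ≡ 7 (mod 11), i.e. 50·t ≡ 7 − 13 ≡ 5 (mod 11). Since 50^(−1) ≡ 2 (mod 11) (50 ≡ 6 (mod 11)), t ≡ 2·5 ≡ 10 (mod 11). So x ≡ 13 + 50·10 = 513 (mod 550).
Unique solution in [0, 550): x = 513.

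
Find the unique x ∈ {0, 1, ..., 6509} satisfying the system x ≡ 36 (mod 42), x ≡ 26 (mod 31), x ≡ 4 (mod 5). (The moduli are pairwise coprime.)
The moduli 42, 31, 5 are pairwise coprime, so by the CRT there is a unique solution mod 42·31·5 = 6510.
Solve by successive substitution. Start with x ≡ 36 (mod 42).
  Combine with x ≡ 26 (mod 31): write x = 36 + 42·t and require 36 + 42·t ≡ 26 (mod 31), i.e. 42·t ≡ 26 − 36 ≡ 21 (mod 31). Since 42^(−1) ≡ 17 (mod 31) (42 ≡ 11 (mod 31)), t ≡ 17·21 ≡ 16 (mod 31). So x ≡ 36 + 42·16 = 708 (mod 1302).
  Combine with x ≡ 4 (mod 5): write x = 708 + 1302·t and require 708 + 1302·t ≡ 4 (mod 5), i.e. 1302·t ≡ 4 − 708 ≡ 1 (mod 5). Since 1302^(−1) ≡ 3 (mod 5) (1302 ≡ 2 (mod 5)), t ≡ 3·1 ≡ 3 (mod 5). So x ≡ 708 + 1302·3 = 4614 (mod 6510).
Unique solution in [0, 6510): x = 4614.

Final answer: x ≡ 4614 (mod 6510); the representative in [0, 6510) is 4614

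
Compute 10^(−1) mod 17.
10^(−1) ≡ 12 (mod 17)

Apply the extended Euclidean algorithm to (17, 10), tracking rows (r, s, t) with s·17 + t·10 = r. Each division r_prev = q·r_cur + r_new produces the new row as (previous row) − q·(current row):
  row A: (17, 1, 0)   [1·17 + 0·10 = 17]
  row B: (10, 0, 1)   [0·17 + 1·10 = 10]
  17 = 1·10 + 7   → row C = row A − 1·row B = (7, 1, −1)   [check: 1·17 − 1·10 = 7]
  10 = 1·7 + 3   → row D = row B − 1·row C = (3, −1, 2)   [check: −1·17 + 2·10 = 3]
  7 = 2·3 + 1   → row E = row C − 2·row D = (1, 3, −5)   [check: 3·17 − 5·10 = 1]
  3 = 3·1 + 0   → remainder 0, stop. gcd = 1 (last nonzero row E).
The gcd is 1, so 10 is invertible mod 17. The last nonzero row gives 3·17 − 5·10 = 1, so t = −5. So 10^(−1) ≡ −5 ≡ 12 (mod 17). Verify: 10 · 12 = 120 ≡ 1 (mod 17). ✓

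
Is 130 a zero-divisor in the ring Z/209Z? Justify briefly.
gcd(130, 209) = 1, so 130 is a unit in Z/209Z (it has a multiplicative inverse). A unit cannot be a zero-divisor: if 130·b ≡ 0 then multiplying both sides by 130^(−1) gives b ≡ 0. So 130 is not a zero-divisor.

Final answer: NO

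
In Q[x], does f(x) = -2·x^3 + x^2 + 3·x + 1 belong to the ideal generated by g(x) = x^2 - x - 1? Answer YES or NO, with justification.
YES

In Q[x] the ideal (g) consists of all multiples of g, so f ∈ (g) iff g | f, i.e. iff the remainder of f on division by g is 0. Divide f by g (g is monic, so eliminate the leading term of the running remainder at each step):
  leading term -2·x^3: subtract (-2·x)·g(x) = -2·x^3 + 2·x^2 + 2·x, leaving -x^2 + x + 1
  leading term -x^2: subtract (-1)·g(x) = -x^2 + x + 1, leaving 0
The remainder is 0, so f(x) = g(x) · h(x) with h(x) = -2·x - 1. Hence g | f, i.e. f ∈ (g).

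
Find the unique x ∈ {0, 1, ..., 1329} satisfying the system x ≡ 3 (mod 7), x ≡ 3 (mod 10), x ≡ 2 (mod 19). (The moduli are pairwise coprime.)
x ≡ 1123 (mod 1330); the representative in [0, 1330) is 1123

The moduli 7, 10, 19 are pairwise coprime, so by the CRT there is a unique solution mod 7·10·19 = 1330.
Solve by successive substitution. Start with x ≡ 3 (mod 7).
  Combine with x ≡ 3 (mod 10): write x = 3 + 7·t and require 3 + 7·t ≡ 3 (mod 10), i.e. 7·t ≡ 3 − 3 ≡ 0 (mod 10). Since 7^(−1) ≡ 3 (mod 10), t ≡ 3·0 ≡ 0 (mod 10). So x ≡ 3 + 7·0 = 3 (mod 70).
  Combine with x ≡ 2 (mod 19): write x = 3 + 70·t and require 3 + 70·t ≡ 2 (mod 19), i.e. 70·t ≡ 2 − 3 ≡ 18 (mod 19). Since 70^(−1) ≡ 3 (mod 19) (70 ≡ 13 (mod 19)), t ≡ 3·18 ≡ 16 (mod 19). So x ≡ 3 + 70·16 = 1123 (mod 1330).
Unique solution in [0, 1330): x = 1123.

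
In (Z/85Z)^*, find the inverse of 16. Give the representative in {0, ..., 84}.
Apply the extended Euclidean algorithm to (85, 16), tracking rows (r, s, t) with s·85 + t·16 = r. Each division r_prev = q·r_cur + r_new produces the new row as (previous row) − q·(current row):
  row A: (85, 1, 0)   [1·85 + 0·16 = 85]
  row B: (16, 0, 1)   [0·85 + 1·16 = 16]
  85 = 5·16 + 5   → row C = row A − 5·row B = (5, 1, −5)   [check: 1·85 − 5·16 = 5]
  16 = 3·5 + 1   → row D = row B − 3·row C = (1, −3, 16)   [check: −3·85 + 16·16 = 1]
  5 = 5·1 + 0   → remainder 0, stop. gcd = 1 (last nonzero row D).
The gcd is 1, so 16 is invertible mod 85. The last nonzero row gives −3·85 + 16·16 = 1, so t = 16. So 16^(−1) ≡ 16 (mod 85). Verify: 16 · 16 = 256 ≡ 1 (mod 85). ✓

Final answer: 16^(−1) ≡ 16 (mod 85)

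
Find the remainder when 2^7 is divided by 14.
Use repeated squaring. Binary(7) = 111. Walk through the bits of the exponent 7 left-to-right: at each bit after the leading one, square the running value, then multiply by 2 if the bit is 1 (always reducing mod 14):
  bit 1 = 1 (leading): start with 2.
  bit 2 = 1: square 2^2 = 4; bit is 1, so multiply 4·2 = 8 (mod 14).
  bit 3 = 1: square 8^2 = 64 ≡ 8; bit is 1, so multiply 8·2 = 16 ≡ 2 (mod 14).
Final value: 2^7 ≡ 2 (mod 14).

Final answer: 2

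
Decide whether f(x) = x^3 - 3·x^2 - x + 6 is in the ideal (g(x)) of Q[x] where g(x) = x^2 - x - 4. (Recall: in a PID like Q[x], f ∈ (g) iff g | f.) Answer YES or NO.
In Q[x] the ideal (g) consists of all multiples of g, so f ∈ (g) iff g | f, i.e. iff the remainder of f on division by g is 0. Divide f by g (g is monic, so eliminate the leading term of the running remainder at each step):
  leading term x^3: subtract (x)·g(x) = x^3 - x^2 - 4·x, leaving -2·x^2 + 3·x + 6
  leading term -2·x^2: subtract (-2)·g(x) = -2·x^2 + 2·x + 8, leaving x - 2
The remainder r(x) = x - 2 ≠ 0 (and deg r < deg g), so g ∤ f, i.e. f ∉ (g).

Final answer: NO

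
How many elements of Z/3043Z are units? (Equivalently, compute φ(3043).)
Z/3043Z has φ(3043) = 2848 units

An element a ∈ Z/3043Z is a unit iff gcd(a, 3043) = 1, so the number of units is φ(3043). φ is multiplicative, with φ(p^e) = p^e − p^(e−1). Factorise 3043 = 17 · 179. Then
  φ(3043) = (17 − 1) · (179 − 1) = 16 · 178 = 2848.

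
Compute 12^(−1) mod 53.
12^(−1) ≡ 31 (mod 53)

Apply the extended Euclidean algorithm to (53, 12), tracking rows (r, s, t) with s·53 + t·12 = r. Each division r_prev = q·r_cur + r_new produces the new row as (previous row) − q·(current row):
  row A: (53, 1, 0)   [1·53 + 0·12 = 53]
  row B: (12, 0, 1)   [0·53 + 1·12 = 12]
  53 = 4·12 + 5   → row C = row A − 4·row B = (5, 1, −4)   [check: 1·53 − 4·12 = 5]
  12 = 2·5 + 2   → row D = row B − 2·row C = (2, −2, 9)   [check: −2·53 + 9·12 = 2]
  5 = 2·2 + 1   → row E = row C − 2·row D = (1, 5, −22)   [check: 5·53 − 22·12 = 1]
  2 = 2·1 + 0   → remainder 0, stop. gcd = 1 (last nonzero row E).
The gcd is 1, so 12 is invertible mod 53. The last nonzero row gives 5·53 − 22·12 = 1, so t = −22. So 12^(−1) ≡ −22 ≡ 31 (mod 53). Verify: 12 · 31 = 372 ≡ 1 (mod 53). ✓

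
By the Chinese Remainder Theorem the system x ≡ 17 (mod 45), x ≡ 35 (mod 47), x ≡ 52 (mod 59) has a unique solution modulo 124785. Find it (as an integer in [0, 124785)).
The moduli 45, 47, 59 are pairwise coprime, so by the CRT there is a unique solution mod 45·47·59 = 124785.
Solve by successive substitution. Start with x ≡ 17 (mod 45).
  Combine with x ≡ 35 (mod 47): write x = 17 + 45·t and require 17 + 45·t ≡ 35 (mod 47), i.e. 45·t ≡ 35 − 17 ≡ 18 (mod 47). Since 45^(−1) ≡ 23 (mod 47), t ≡ 23·18 ≡ 38 (mod 47). So x ≡ 17 + 45·38 = 1727 (mod 2115).
  Combine with x ≡ 52 (mod 59): write x = 1727 + 2115·t and require 1727 + 2115·t ≡ 52 (mod 59), i.e. 2115·t ≡ 52 − 1727 ≡ 36 (mod 59). Since 2115^(−1) ≡ 13 (mod 59) (2115 ≡ 50 (mod 59)), t ≡ 13·36 ≡ 55 (mod 59). So x ≡ 1727 + 2115·55 = 118052 (mod 124785).
Unique solution in [0, 124785): x = 118052.

Final answer: x ≡ 118052 (mod 124785); the representative in [0, 124785) is 118052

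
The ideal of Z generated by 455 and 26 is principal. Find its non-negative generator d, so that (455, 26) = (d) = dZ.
(455, 26) = (13); d = 13

In the PID Z, (a, b) is generated by gcd(a, b). Compute gcd(455, 26) with the extended Euclidean algorithm, tracking rows (r, s, t) with s·455 + t·26 = r:
  row A: (455, 1, 0)   [1·455 + 0·26 = 455]
  row B: (26, 0, 1)   [0·455 + 1·26 = 26]
  455 = 17·26 + 13   → row C = row A − 17·row B = (13, 1, −17)   [check: 1·455 − 17·26 = 13]
  26 = 2·13 + 0   → remainder 0, stop. gcd = 13 (last nonzero row C).
So gcd(455, 26) = 13, with Bézout identity 1·455 − 17·26 = 13. Containment (⊇): the Bézout identity exhibits 13 as an element of (455, 26), giving (13) ⊆ (455, 26). Containment (⊆): since 13 | 455 and 13 | 26 (455 = 13·35, 26 = 13·2), every Z-linear combination of 455 and 26 is divisible by 13, so (455, 26) ⊆ (13). Therefore (455, 26) = (13), d = 13.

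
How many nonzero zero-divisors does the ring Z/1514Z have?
Z/1514Z has 757 nonzero zero-divisors

In Z/1514Z each nonzero element is either a unit (gcd with 1514 is 1) or a zero-divisor (gcd > 1). The number of units is φ(1514): factorise 1514 = 2 · 757, so φ(1514) = (2 − 1) · (757 − 1) = 1 · 756 = 756. The nonzero elements number 1514 − 1 = 1513. Hence the nonzero zero-divisors number 1513 − 756 = 757.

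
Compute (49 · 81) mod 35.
Reduce the factors first: 49 ≡ 14, 81 ≡ 11 (mod 35), so 49 · 81 ≡ 14 · 11 (mod 35). 14 · 11 = 154. Dividing by 35: 154 = 4·35 + 14. So (49 · 81) mod 35 = 14.

Final answer: 14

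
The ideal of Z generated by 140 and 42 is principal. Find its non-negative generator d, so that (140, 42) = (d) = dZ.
In the PID Z, (a, b) is generated by gcd(a, b). Compute gcd(140, 42) with the extended Euclidean algorithm, tracking rows (r, s, t) with s·140 + t·42 = r:
  row A: (140, 1, 0)   [1·140 + 0·42 = 140]
  row B: (42, 0, 1)   [0·140 + 1·42 = 42]
  140 = 3·42 + 14   → row C = row A − 3·row B = (14, 1, −3)   [check: 1·140 − 3·42 = 14]
  42 = 3·14 + 0   → remainder 0, stop. gcd = 14 (last nonzero row C).
So gcd(140, 42) = 14, with Bézout identity 1·140 − 3·42 = 14. Containment (⊇): the Bézout identity exhibits 14 as an element of (140, 42), giving (14) ⊆ (140, 42). Containment (⊆): since 14 | 140 and 14 | 42 (140 = 14·10, 42 = 14·3), every Z-linear combination of 140 and 42 is divisible by 14, so (140, 42) ⊆ (14). Therefore (140, 42) = (14), d = 14.

Final answer: (140, 42) = (14); d = 14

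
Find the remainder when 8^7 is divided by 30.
2

Use repeated squaring. Binary(7) = 111. Walk through the bits of the exponent 7 left-to-right: at each bit after the leading one, square the running value, then multiply by 8 if the bit is 1 (always reducing mod 30):
  bit 1 = 1 (leading): start with 8.
  bit 2 = 1: square 8^2 = 64 ≡ 4; bit is 1, so multiply 4·8 = 32 ≡ 2 (mod 30).
  bit 3 = 1: square 2^2 = 4; bit is 1, so multiply 4·8 = 32 ≡ 2 (mod 30).
Final value: 8^7 ≡ 2 (mod 30).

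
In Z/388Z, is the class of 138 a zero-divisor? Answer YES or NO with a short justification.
gcd(138, 388) = 2 > 1, so 138 is not a unit in Z/388Z. In Z/nZ every nonzero non-unit is a zero-divisor: explicitly, take b = 388/gcd = 194 ≠ 0 (mod 388); then 138·194 = 26772 = 69·388, i.e. 138·194 ≡ 0 (mod 388). So 138 is a zero-divisor.

Final answer: YES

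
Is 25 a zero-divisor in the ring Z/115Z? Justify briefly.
YES

gcd(25, 115) = 5 > 1, so 25 is not a unit in Z/115Z. In Z/nZ every nonzero non-unit is a zero-divisor: explicitly, take b = 115/gcd = 23 ≠ 0 (mod 115); then 25·23 = 575 = 5·115, i.e. 25·23 ≡ 0 (mod 115). So 25 is a zero-divisor.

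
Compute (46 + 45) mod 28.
7

Reduce the summands first: 46 ≡ 18, 45 ≡ 17 (mod 28), so 46 + 45 ≡ 18 + 17 (mod 28). 18 + 17 = 35; 35 = 1·28 + 7, so (46 + 45) mod 28 = 7.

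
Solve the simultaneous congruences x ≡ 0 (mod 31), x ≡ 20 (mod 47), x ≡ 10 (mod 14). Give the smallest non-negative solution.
The moduli 31, 47, 14 are pairwise coprime, so by the CRT there is a unique solution mod 31·47·14 = 20398.
Solve by successive substitution. Start with x ≡ 0 (mod 31).
  Combine with x ≡ 20 (mod 47): write x = 31·t and require 31·t ≡ 20 (mod 47). Since 31^(−1) ≡ 44 (mod 47), t ≡ 44·20 ≡ 34 (mod 47). So x ≡ 31·34 = 1054 (mod 1457).
  Combine with x ≡ 10 (mod 14): write x = 1054 + 1457·t and require 1054 + 1457·t ≡ 10 (mod 14), i.e. 1457·t ≡ 10 − 1054 ≡ 6 (mod 14). Since 1457^(−1) ≡ 1 (mod 14) (1457 ≡ 1 (mod 14)), t ≡ 1·6 ≡ 6 (mod 14). So x ≡ 1054 + 1457·6 = 9796 (mod 20398).
Unique solution in [0, 20398): x = 9796.

Final answer: x ≡ 9796 (mod 20398); the representative in [0, 20398) is 9796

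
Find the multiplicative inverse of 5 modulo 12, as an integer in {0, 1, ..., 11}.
Apply the extended Euclidean algorithm to (12, 5), tracking rows (r, s, t) with s·12 + t·5 = r. Each division r_prev = q·r_cur + r_new produces the new row as (previous row) − q·(current row):
  row A: (12, 1, 0)   [1·12 + 0·5 = 12]
  row B: (5, 0, 1)   [0·12 + 1·5 = 5]
  12 = 2·5 + 2   → row C = row A − 2·row B = (2, 1, −2)   [check: 1·12 − 2·5 = 2]
  5 = 2·2 + 1   → row D = row B − 2·row C = (1, −2, 5)   [check: −2·12 + 5·5 = 1]
  2 = 2·1 + 0   → remainder 0, stop. gcd = 1 (last nonzero row D).
The gcd is 1, so 5 is invertible mod 12. The last nonzero row gives −2·12 + 5·5 = 1, so t = 5. So 5^(−1) ≡ 5 (mod 12). Verify: 5 · 5 = 25 ≡ 1 (mod 12). ✓

Final answer: 5^(−1) ≡ 5 (mod 12)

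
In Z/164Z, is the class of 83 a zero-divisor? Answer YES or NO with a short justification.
NO

gcd(83, 164) = 1, so 83 is a unit in Z/164Z (it has a multiplicative inverse). A unit cannot be a zero-divisor: if 83·b ≡ 0 then multiplying both sides by 83^(−1) gives b ≡ 0. So 83 is not a zero-divisor.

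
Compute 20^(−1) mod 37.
20^(−1) ≡ 13 (mod 37)

Apply the extended Euclidean algorithm to (37, 20), tracking rows (r, s, t) with s·37 + t·20 = r. Each division r_prev = q·r_cur + r_new produces the new row as (previous row) − q·(current row):
  row A: (37, 1, 0)   [1·37 + 0·20 = 37]
  row B: (20, 0, 1)   [0·37 + 1·20 = 20]
  37 = 1·20 + 17   → row C = row A − 1·row B = (17, 1, −1)   [check: 1·37 − 1·20 = 17]
  20 = 1·17 + 3   → row D = row B − 1·row C = (3, −1, 2)   [check: −1·37 + 2·20 = 3]
  17 = 5·3 + 2   → row E = row C − 5·row D = (2, 6, −11)   [check: 6·37 − 11·20 = 2]
  3 = 1·2 + 1   → row F = row D − 1·row E = (1, −7, 13)   [check: −7·37 + 13·20 = 1]
  2 = 2·1 + 0   → remainder 0, stop. gcd = 1 (last nonzero row F).
The gcd is 1, so 20 is invertible mod 37. The last nonzero row gives −7·37 + 13·20 = 1, so t = 13. So 20^(−1) ≡ 13 (mod 37). Verify: 20 · 13 = 260 ≡ 1 (mod 37). ✓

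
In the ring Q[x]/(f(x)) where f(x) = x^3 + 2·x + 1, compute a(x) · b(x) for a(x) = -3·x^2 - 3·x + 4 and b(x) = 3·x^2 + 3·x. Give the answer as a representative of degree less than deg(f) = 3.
a · b ≡ 21·x^2 + 57·x + 18 (mod f(x))

First multiply in Q[x] without reducing: a · b = -9·x^4 - 18·x^3 + 3·x^2 + 12·x. Now divide by f(x) = x^3 + 2·x + 1, eliminating the leading term at each step:
  leading term -9·x^4: subtract (-9·x)·f(x) = -9·x^4 - 18·x^2 - 9·x, leaving -18·x^3 + 21·x^2 + 21·x
  leading term -18·x^3: subtract (-18)·f(x) = -18·x^3 - 36·x - 18, leaving 21·x^2 + 57·x + 18
The degree is now < 3, so this is the remainder. Hence a · b ≡ 21·x^2 + 57·x + 18 in Q[x]/(f).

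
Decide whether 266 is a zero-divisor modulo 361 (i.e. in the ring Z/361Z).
gcd(266, 361) = 19 > 1, so 266 is not a unit in Z/361Z. In Z/nZ every nonzero non-unit is a zero-divisor: explicitly, take b = 361/gcd = 19 ≠ 0 (mod 361); then 266·19 = 5054 = 14·361, i.e. 266·19 ≡ 0 (mod 361). So 266 is a zero-divisor.

Final answer: YES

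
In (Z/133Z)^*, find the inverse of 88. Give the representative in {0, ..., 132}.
Apply the extended Euclidean algorithm to (133, 88), tracking rows (r, s, t) with s·133 + t·88 = r. Each division r_prev = q·r_cur + r_new produces the new row as (previous row) − q·(current row):
  row A: (133, 1, 0)   [1·133 + 0·88 = 133]
  row B: (88, 0, 1)   [0·133 + 1·88 = 88]
  133 = 1·88 + 45   → row C = row A − 1·row B = (45, 1, −1)   [check: 1·133 − 1·88 = 45]
  88 = 1·45 + 43   → row D = row B − 1·row C = (43, −1, 2)   [check: −1·133 + 2·88 = 43]
  45 = 1·43 + 2   → row E = row C − 1·row D = (2, 2, −3)   [check: 2·133 − 3·88 = 2]
  43 = 21·2 + 1   → row F = row D − 21·row E = (1, −43, 65)   [check: −43·133 + 65·88 = 1]
  2 = 2·1 + 0   → remainder 0, stop. gcd = 1 (last nonzero row F).
The gcd is 1, so 88 is invertible mod 133. The last nonzero row gives −43·133 + 65·88 = 1, so t = 65. So 88^(−1) ≡ 65 (mod 133). Verify: 88 · 65 = 5720 ≡ 1 (mod 133). ✓

Final answer: 88^(−1) ≡ 65 (mod 133)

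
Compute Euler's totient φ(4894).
φ(4894) = 2446

φ is multiplicative, with φ(p^e) = p^e − p^(e−1). Factorise 4894 = 2 · 2447. Then
  φ(4894) = (2 − 1) · (2447 − 1) = 1 · 2446 = 2446.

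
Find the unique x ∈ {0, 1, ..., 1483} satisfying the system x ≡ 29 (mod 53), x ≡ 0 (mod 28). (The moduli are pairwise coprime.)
The moduli 53, 28 are pairwise coprime, so by the CRT there is a unique solution mod 53·28 = 1484.
Solve by successive substitution. Start with x ≡ 29 (mod 53).
  Combine with x ≡ 0 (mod 28): write x = 29 + 53·t and require 29 + 53·t ≡ 0 (mod 28), i.e. 53·t ≡ 0 − 29 ≡ 27 (mod 28). Since 53^(−1) ≡ 9 (mod 28) (53 ≡ 25 (mod 28)), t ≡ 9·27 ≡ 19 (mod 28). So x ≡ 29 + 53·19 = 1036 (mod 1484).
Unique solution in [0, 1484): x = 1036.

Final answer: x ≡ 1036 (mod 1484); the representative in [0, 1484) is 1036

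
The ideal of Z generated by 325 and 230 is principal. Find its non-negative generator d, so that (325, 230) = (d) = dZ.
(325, 230) = (5); d = 5

In the PID Z, (a, b) is generated by gcd(a, b). Compute gcd(325, 230) with the extended Euclidean algorithm, tracking rows (r, s, t) with s·325 + t·230 = r:
  row A: (325, 1, 0)   [1·325 + 0·230 = 325]
  row B: (230, 0, 1)   [0·325 + 1·230 = 230]
  325 = 1·230 + 95   → row C = row A − 1·row B = (95, 1, −1)   [check: 1·325 − 1·230 = 95]
  230 = 2·95 + 40   → row D = row B − 2·row C = (40, −2, 3)   [check: −2·325 + 3·230 = 40]
  95 = 2·40 + 15   → row E = row C − 2·row D = (15, 5, −7)   [check: 5·325 − 7·230 = 15]
  40 = 2·15 + 10   → row F = row D − 2·row E = (10, −12, 17)   [check: −12·325 + 17·230 = 10]
  15 = 1·10 + 5   → row G = row E − 1·row F = (5, 17, −24)   [check: 17·325 − 24·230 = 5]
  10 = 2·5 + 0   → remainder 0, stop. gcd = 5 (last nonzero row G).
So gcd(325, 230) = 5, with Bézout identity 17·325 − 24·230 = 5. Containment (⊇): the Bézout identity exhibits 5 as an element of (325, 230), giving (5) ⊆ (325, 230). Containment (⊆): since 5 | 325 and 5 | 230 (325 = 5·65, 230 = 5·46), every Z-linear combination of 325 and 230 is divisible by 5, so (325, 230) ⊆ (5). Therefore (325, 230) = (5), d = 5.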